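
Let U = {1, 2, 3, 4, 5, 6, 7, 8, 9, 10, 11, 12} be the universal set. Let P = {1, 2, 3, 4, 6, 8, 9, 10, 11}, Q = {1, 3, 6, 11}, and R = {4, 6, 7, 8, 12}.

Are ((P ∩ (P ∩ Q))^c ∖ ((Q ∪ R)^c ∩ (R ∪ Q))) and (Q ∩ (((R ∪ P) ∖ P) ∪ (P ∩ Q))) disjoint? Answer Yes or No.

P ∩ Q = {1, 3, 6, 11}
P ∩ (P ∩ Q) = {1, 3, 6, 11}
(P ∩ (P ∩ Q))^c = {2, 4, 5, 7, 8, 9, 10, 12}
Q ∪ R = {1, 3, 4, 6, 7, 8, 11, 12}
(Q ∪ R)^c = {2, 5, 9, 10}
R ∪ Q = {1, 3, 4, 6, 7, 8, 11, 12}
(Q ∪ R)^c ∩ (R ∪ Q) = {}
(P ∩ (P ∩ Q))^c ∖ ((Q ∪ R)^c ∩ (R ∪ Q)) = {2, 4, 5, 7, 8, 9, 10, 12}
R ∪ P = {1, 2, 3, 4, 6, 7, 8, 9, 10, 11, 12}
(R ∪ P) ∖ P = {7, 12}
((R ∪ P) ∖ P) ∪ (P ∩ Q) = {1, 3, 6, 7, 11, 12}
Q ∩ (((R ∪ P) ∖ P) ∪ (P ∩ Q)) = {1, 3, 6, 11}
{2, 4, 5, 7, 8, 9, 10, 12} and {1, 3, 6, 11} share no elements.

Yes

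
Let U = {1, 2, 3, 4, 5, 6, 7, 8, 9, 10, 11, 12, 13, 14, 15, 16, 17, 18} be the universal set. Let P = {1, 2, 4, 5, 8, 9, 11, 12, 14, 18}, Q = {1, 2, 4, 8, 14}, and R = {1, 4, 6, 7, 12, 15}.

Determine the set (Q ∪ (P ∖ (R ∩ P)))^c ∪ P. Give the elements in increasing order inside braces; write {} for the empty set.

{1, 2, 3, 4, 5, 6, 7, 8, 9, 10, 11, 12, 13, 14, 15, 16, 17, 18}

R ∩ P = {1, 4, 12}
P ∖ (R ∩ P) = {2, 5, 8, 9, 11, 14, 18}
Q ∪ (P ∖ (R ∩ P)) = {1, 2, 4, 5, 8, 9, 11, 14, 18}
(Q ∪ (P ∖ (R ∩ P)))^c = {3, 6, 7, 10, 12, 13, 15, 16, 17}
(Q ∪ (P ∖ (R ∩ P)))^c ∪ P = {1, 2, 3, 4, 5, 6, 7, 8, 9, 10, 11, 12, 13, 14, 15, 16, 17, 18}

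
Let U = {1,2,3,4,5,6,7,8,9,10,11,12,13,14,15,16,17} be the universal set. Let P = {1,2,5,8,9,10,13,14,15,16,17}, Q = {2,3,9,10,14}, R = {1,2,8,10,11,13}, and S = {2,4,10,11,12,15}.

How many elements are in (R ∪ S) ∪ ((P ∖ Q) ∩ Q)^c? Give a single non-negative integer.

17

R ∪ S = {1,2,4,8,10,11,12,13,15}
P ∖ Q = {1,5,8,13,15,16,17}
(P ∖ Q) ∩ Q = {}
((P ∖ Q) ∩ Q)^c = {1,2,3,4,5,6,7,8,9,10,11,12,13,14,15,16,17}
(R ∪ S) ∪ ((P ∖ Q) ∩ Q)^c = {1,2,3,4,5,6,7,8,9,10,11,12,13,14,15,16,17}
|(R ∪ S) ∪ ((P ∖ Q) ∩ Q)^c| = 17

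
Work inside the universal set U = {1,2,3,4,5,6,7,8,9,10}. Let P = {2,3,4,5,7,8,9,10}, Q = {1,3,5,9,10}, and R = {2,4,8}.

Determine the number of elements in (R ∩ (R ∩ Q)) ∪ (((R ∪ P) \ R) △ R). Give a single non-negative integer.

R ∩ Q = {}
R ∩ (R ∩ Q) = {}
R ∪ P = {2,3,4,5,7,8,9,10}
(R ∪ P) \ R = {3,5,7,9,10}
((R ∪ P) \ R) △ R = {2,3,4,5,7,8,9,10}
(R ∩ (R ∩ Q)) ∪ (((R ∪ P) \ R) △ R) = {2,3,4,5,7,8,9,10}
|(R ∩ (R ∩ Q)) ∪ (((R ∪ P) \ R) △ R)| = 8

8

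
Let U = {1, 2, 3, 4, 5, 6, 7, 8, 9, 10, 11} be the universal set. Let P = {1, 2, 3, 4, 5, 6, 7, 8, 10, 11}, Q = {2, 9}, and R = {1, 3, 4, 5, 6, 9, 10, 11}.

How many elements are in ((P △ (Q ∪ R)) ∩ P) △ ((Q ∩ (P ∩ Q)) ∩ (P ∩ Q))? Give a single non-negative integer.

Q ∪ R = {1, 2, 3, 4, 5, 6, 9, 10, 11}
P △ (Q ∪ R) = {7, 8, 9}
(P △ (Q ∪ R)) ∩ P = {7, 8}
P ∩ Q = {2}
Q ∩ (P ∩ Q) = {2}
(Q ∩ (P ∩ Q)) ∩ (P ∩ Q) = {2}
((P △ (Q ∪ R)) ∩ P) △ ((Q ∩ (P ∩ Q)) ∩ (P ∩ Q)) = {2, 7, 8}
|((P △ (Q ∪ R)) ∩ P) △ ((Q ∩ (P ∩ Q)) ∩ (P ∩ Q))| = 3

3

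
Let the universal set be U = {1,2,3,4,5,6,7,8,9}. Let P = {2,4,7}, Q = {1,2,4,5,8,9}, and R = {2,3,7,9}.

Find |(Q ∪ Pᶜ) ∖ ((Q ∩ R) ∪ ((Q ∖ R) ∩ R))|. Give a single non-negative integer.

6

Pᶜ = {1,3,5,6,8,9}
Q ∪ Pᶜ = {1,2,3,4,5,6,8,9}
Q ∩ R = {2,9}
Q ∖ R = {1,4,5,8}
(Q ∖ R) ∩ R = {}
(Q ∩ R) ∪ ((Q ∖ R) ∩ R) = {2,9}
(Q ∪ Pᶜ) ∖ ((Q ∩ R) ∪ ((Q ∖ R) ∩ R)) = {1,3,4,5,6,8}
|(Q ∪ Pᶜ) ∖ ((Q ∩ R) ∪ ((Q ∖ R) ∩ R))| = 6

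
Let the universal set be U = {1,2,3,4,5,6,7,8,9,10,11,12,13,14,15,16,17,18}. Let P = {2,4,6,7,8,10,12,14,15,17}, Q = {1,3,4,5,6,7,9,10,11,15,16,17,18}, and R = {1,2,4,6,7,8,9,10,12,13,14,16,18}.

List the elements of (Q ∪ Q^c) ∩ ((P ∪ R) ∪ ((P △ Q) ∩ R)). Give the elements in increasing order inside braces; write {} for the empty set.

Q^c = {2,8,12,13,14}
Q ∪ Q^c = {1,2,3,4,5,6,7,8,9,10,11,12,13,14,15,16,17,18}
P ∪ R = {1,2,4,6,7,8,9,10,12,13,14,15,16,17,18}
P △ Q = {1,2,3,5,8,9,11,12,14,16,18}
(P △ Q) ∩ R = {1,2,8,9,12,14,16,18}
(P ∪ R) ∪ ((P △ Q) ∩ R) = {1,2,4,6,7,8,9,10,12,13,14,15,16,17,18}
(Q ∪ Q^c) ∩ ((P ∪ R) ∪ ((P △ Q) ∩ R)) = {1,2,4,6,7,8,9,10,12,13,14,15,16,17,18}

{1,2,4,6,7,8,9,10,12,13,14,15,16,17,18}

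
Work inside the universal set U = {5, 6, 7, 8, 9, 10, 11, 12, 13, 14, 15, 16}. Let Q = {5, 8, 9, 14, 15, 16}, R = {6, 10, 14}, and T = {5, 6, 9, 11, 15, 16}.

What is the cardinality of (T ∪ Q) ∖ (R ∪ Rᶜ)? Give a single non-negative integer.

0

T ∪ Q = {5, 6, 8, 9, 11, 14, 15, 16}
Rᶜ = {5, 7, 8, 9, 11, 12, 13, 15, 16}
R ∪ Rᶜ = {5, 6, 7, 8, 9, 10, 11, 12, 13, 14, 15, 16}
(T ∪ Q) ∖ (R ∪ Rᶜ) = {}
|(T ∪ Q) ∖ (R ∪ Rᶜ)| = 0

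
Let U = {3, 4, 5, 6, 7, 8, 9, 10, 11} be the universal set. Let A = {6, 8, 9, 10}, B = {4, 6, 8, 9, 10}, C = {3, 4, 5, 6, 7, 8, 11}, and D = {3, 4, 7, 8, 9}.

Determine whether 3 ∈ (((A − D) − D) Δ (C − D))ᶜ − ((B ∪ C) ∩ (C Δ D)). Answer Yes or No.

Yes

3 ∉ A and 3 ∈ D, so 3 ∉ A − D
3 ∉ (A − D) and 3 ∈ D, so 3 ∉ (A − D) − D
3 ∈ C and 3 ∈ D, so 3 ∉ C − D
3 ∉ ((A − D) − D) and 3 ∉ (C − D), so 3 ∉ ((A − D) − D) Δ (C − D)
3 ∈ (((A − D) − D) Δ (C − D))ᶜ since 3 ∉ (((A − D) − D) Δ (C − D))
3 ∉ B and 3 ∈ C, so 3 ∈ B ∪ C
3 ∈ C and 3 ∈ D, so 3 ∉ C Δ D
3 ∈ (B ∪ C) and 3 ∉ (C Δ D), so 3 ∉ (B ∪ C) ∩ (C Δ D)
3 ∈ (((A − D) − D) Δ (C − D))ᶜ and 3 ∉ ((B ∪ C) ∩ (C Δ D)), so 3 ∈ (((A − D) − D) Δ (C − D))ᶜ − ((B ∪ C) ∩ (C Δ D))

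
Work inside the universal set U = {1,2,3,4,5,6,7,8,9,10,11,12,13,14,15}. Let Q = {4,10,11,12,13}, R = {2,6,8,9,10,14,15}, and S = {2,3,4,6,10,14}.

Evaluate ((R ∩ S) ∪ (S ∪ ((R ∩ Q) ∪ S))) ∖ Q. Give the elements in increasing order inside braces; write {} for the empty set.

{2,3,6,14}

R ∩ S = {2,6,10,14}
R ∩ Q = {10}
(R ∩ Q) ∪ S = {2,3,4,6,10,14}
S ∪ ((R ∩ Q) ∪ S) = {2,3,4,6,10,14}
(R ∩ S) ∪ (S ∪ ((R ∩ Q) ∪ S)) = {2,3,4,6,10,14}
((R ∩ S) ∪ (S ∪ ((R ∩ Q) ∪ S))) ∖ Q = {2,3,6,14}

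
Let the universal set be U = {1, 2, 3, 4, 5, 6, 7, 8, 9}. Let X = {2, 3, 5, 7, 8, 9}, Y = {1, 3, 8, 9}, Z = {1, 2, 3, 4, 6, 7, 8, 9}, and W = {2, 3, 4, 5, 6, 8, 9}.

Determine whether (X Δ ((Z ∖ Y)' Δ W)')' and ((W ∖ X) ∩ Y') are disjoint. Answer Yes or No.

Z ∖ Y = {2, 4, 6, 7}
(Z ∖ Y)' = {1, 3, 5, 8, 9}
(Z ∖ Y)' Δ W = {1, 2, 4, 6}
((Z ∖ Y)' Δ W)' = {3, 5, 7, 8, 9}
X Δ ((Z ∖ Y)' Δ W)' = {2}
(X Δ ((Z ∖ Y)' Δ W)')' = {1, 3, 4, 5, 6, 7, 8, 9}
W ∖ X = {4, 6}
Y' = {2, 4, 5, 6, 7}
(W ∖ X) ∩ Y' = {4, 6}
4 lies in both, so they are not disjoint.

No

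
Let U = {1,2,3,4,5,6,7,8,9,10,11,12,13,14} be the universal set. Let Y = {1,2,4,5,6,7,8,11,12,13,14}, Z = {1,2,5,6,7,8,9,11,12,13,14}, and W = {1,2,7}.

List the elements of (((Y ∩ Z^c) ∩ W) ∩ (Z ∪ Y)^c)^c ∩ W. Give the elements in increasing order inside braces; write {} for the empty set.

{1,2,7}

Z^c = {3,4,10}
Y ∩ Z^c = {4}
(Y ∩ Z^c) ∩ W = {}
Z ∪ Y = {1,2,4,5,6,7,8,9,11,12,13,14}
(Z ∪ Y)^c = {3,10}
((Y ∩ Z^c) ∩ W) ∩ (Z ∪ Y)^c = {}
(((Y ∩ Z^c) ∩ W) ∩ (Z ∪ Y)^c)^c = {1,2,3,4,5,6,7,8,9,10,11,12,13,14}
(((Y ∩ Z^c) ∩ W) ∩ (Z ∪ Y)^c)^c ∩ W = {1,2,7}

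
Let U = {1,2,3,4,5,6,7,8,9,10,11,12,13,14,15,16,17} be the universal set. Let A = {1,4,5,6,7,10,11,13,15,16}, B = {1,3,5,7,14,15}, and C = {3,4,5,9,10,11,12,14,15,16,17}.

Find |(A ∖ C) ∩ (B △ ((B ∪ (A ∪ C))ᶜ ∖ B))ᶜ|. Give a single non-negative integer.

A ∖ C = {1,6,7,13}
A ∪ C = {1,3,4,5,6,7,9,10,11,12,13,14,15,16,17}
B ∪ (A ∪ C) = {1,3,4,5,6,7,9,10,11,12,13,14,15,16,17}
(B ∪ (A ∪ C))ᶜ = {2,8}
(B ∪ (A ∪ C))ᶜ ∖ B = {2,8}
B △ ((B ∪ (A ∪ C))ᶜ ∖ B) = {1,2,3,5,7,8,14,15}
(B △ ((B ∪ (A ∪ C))ᶜ ∖ B))ᶜ = {4,6,9,10,11,12,13,16,17}
(A ∖ C) ∩ (B △ ((B ∪ (A ∪ C))ᶜ ∖ B))ᶜ = {6,13}
|(A ∖ C) ∩ (B △ ((B ∪ (A ∪ C))ᶜ ∖ B))ᶜ| = 2

2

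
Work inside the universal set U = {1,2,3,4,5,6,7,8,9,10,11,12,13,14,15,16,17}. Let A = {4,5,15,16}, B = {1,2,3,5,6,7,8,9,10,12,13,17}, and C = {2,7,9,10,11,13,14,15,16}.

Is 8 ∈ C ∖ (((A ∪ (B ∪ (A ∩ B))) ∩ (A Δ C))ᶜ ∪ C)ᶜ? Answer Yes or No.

8 ∉ A and 8 ∈ B, so 8 ∉ A ∩ B
8 ∈ B and 8 ∉ (A ∩ B), so 8 ∈ B ∪ (A ∩ B)
8 ∉ A and 8 ∈ (B ∪ (A ∩ B)), so 8 ∈ A ∪ (B ∪ (A ∩ B))
8 ∉ A and 8 ∉ C, so 8 ∉ A Δ C
8 ∈ (A ∪ (B ∪ (A ∩ B))) and 8 ∉ (A Δ C), so 8 ∉ (A ∪ (B ∪ (A ∩ B))) ∩ (A Δ C)
8 ∈ ((A ∪ (B ∪ (A ∩ B))) ∩ (A Δ C))ᶜ since 8 ∉ ((A ∪ (B ∪ (A ∩ B))) ∩ (A Δ C))
8 ∈ ((A ∪ (B ∪ (A ∩ B))) ∩ (A Δ C))ᶜ and 8 ∉ C, so 8 ∈ ((A ∪ (B ∪ (A ∩ B))) ∩ (A Δ C))ᶜ ∪ C
8 ∉ (((A ∪ (B ∪ (A ∩ B))) ∩ (A Δ C))ᶜ ∪ C)ᶜ since 8 ∈ (((A ∪ (B ∪ (A ∩ B))) ∩ (A Δ C))ᶜ ∪ C)
8 ∉ C and 8 ∉ (((A ∪ (B ∪ (A ∩ B))) ∩ (A Δ C))ᶜ ∪ C)ᶜ, so 8 ∉ C ∖ (((A ∪ (B ∪ (A ∩ B))) ∩ (A Δ C))ᶜ ∪ C)ᶜ

No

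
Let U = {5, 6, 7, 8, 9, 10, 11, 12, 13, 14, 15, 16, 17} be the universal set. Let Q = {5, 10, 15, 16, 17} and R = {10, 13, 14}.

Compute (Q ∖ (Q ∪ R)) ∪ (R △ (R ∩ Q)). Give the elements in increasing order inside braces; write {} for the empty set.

Q ∪ R = {5, 10, 13, 14, 15, 16, 17}
Q ∖ (Q ∪ R) = {}
R ∩ Q = {10}
R △ (R ∩ Q) = {13, 14}
(Q ∖ (Q ∪ R)) ∪ (R △ (R ∩ Q)) = {13, 14}

{13, 14}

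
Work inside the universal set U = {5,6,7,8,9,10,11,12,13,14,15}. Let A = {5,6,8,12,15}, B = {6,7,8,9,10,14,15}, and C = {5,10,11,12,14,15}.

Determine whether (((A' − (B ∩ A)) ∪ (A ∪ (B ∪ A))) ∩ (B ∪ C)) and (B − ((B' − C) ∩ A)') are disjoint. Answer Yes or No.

Yes

A' = {7,9,10,11,13,14}
B ∩ A = {6,8,15}
A' − (B ∩ A) = {7,9,10,11,13,14}
B ∪ A = {5,6,7,8,9,10,12,14,15}
A ∪ (B ∪ A) = {5,6,7,8,9,10,12,14,15}
(A' − (B ∩ A)) ∪ (A ∪ (B ∪ A)) = {5,6,7,8,9,10,11,12,13,14,15}
B ∪ C = {5,6,7,8,9,10,11,12,14,15}
((A' − (B ∩ A)) ∪ (A ∪ (B ∪ A))) ∩ (B ∪ C) = {5,6,7,8,9,10,11,12,14,15}
B' = {5,11,12,13}
B' − C = {13}
(B' − C) ∩ A = {}
((B' − C) ∩ A)' = {5,6,7,8,9,10,11,12,13,14,15}
B − ((B' − C) ∩ A)' = {}
{5,6,7,8,9,10,11,12,14,15} and {} share no elements.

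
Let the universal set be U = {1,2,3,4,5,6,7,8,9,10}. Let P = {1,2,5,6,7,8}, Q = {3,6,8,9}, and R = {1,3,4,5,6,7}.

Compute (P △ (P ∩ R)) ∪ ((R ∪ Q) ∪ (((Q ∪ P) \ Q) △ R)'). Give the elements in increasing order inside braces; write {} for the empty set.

P ∩ R = {1,5,6,7}
P △ (P ∩ R) = {2,8}
R ∪ Q = {1,3,4,5,6,7,8,9}
Q ∪ P = {1,2,3,5,6,7,8,9}
(Q ∪ P) \ Q = {1,2,5,7}
((Q ∪ P) \ Q) △ R = {2,3,4,6}
(((Q ∪ P) \ Q) △ R)' = {1,5,7,8,9,10}
(R ∪ Q) ∪ (((Q ∪ P) \ Q) △ R)' = {1,3,4,5,6,7,8,9,10}
(P △ (P ∩ R)) ∪ ((R ∪ Q) ∪ (((Q ∪ P) \ Q) △ R)') = {1,2,3,4,5,6,7,8,9,10}

{1,2,3,4,5,6,7,8,9,10}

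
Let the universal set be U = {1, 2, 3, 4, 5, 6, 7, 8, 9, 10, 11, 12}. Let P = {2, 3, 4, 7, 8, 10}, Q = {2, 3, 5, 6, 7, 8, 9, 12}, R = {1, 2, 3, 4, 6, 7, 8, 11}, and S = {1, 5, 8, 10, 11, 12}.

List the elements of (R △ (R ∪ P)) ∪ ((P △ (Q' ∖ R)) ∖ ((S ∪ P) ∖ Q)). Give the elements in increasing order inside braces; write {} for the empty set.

R ∪ P = {1, 2, 3, 4, 6, 7, 8, 10, 11}
R △ (R ∪ P) = {10}
Q' = {1, 4, 10, 11}
Q' ∖ R = {10}
P △ (Q' ∖ R) = {2, 3, 4, 7, 8}
S ∪ P = {1, 2, 3, 4, 5, 7, 8, 10, 11, 12}
(S ∪ P) ∖ Q = {1, 4, 10, 11}
(P △ (Q' ∖ R)) ∖ ((S ∪ P) ∖ Q) = {2, 3, 7, 8}
(R △ (R ∪ P)) ∪ ((P △ (Q' ∖ R)) ∖ ((S ∪ P) ∖ Q)) = {2, 3, 7, 8, 10}

{2, 3, 7, 8, 10}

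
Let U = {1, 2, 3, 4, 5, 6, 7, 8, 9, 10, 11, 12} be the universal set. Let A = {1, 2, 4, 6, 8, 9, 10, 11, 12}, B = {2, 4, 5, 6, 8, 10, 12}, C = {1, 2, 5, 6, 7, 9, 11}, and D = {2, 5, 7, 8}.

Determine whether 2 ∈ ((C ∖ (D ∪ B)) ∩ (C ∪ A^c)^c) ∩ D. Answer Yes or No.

No

2 ∈ D and 2 ∈ B, so 2 ∈ D ∪ B
2 ∈ C and 2 ∈ (D ∪ B), so 2 ∉ C ∖ (D ∪ B)
2 ∈ A, so 2 ∉ A^c
2 ∈ C and 2 ∉ A^c, so 2 ∈ C ∪ A^c
2 ∉ (C ∪ A^c)^c since 2 ∈ (C ∪ A^c)
2 ∉ (C ∖ (D ∪ B)) and 2 ∉ (C ∪ A^c)^c, so 2 ∉ (C ∖ (D ∪ B)) ∩ (C ∪ A^c)^c
2 ∉ ((C ∖ (D ∪ B)) ∩ (C ∪ A^c)^c) and 2 ∈ D, so 2 ∉ ((C ∖ (D ∪ B)) ∩ (C ∪ A^c)^c) ∩ D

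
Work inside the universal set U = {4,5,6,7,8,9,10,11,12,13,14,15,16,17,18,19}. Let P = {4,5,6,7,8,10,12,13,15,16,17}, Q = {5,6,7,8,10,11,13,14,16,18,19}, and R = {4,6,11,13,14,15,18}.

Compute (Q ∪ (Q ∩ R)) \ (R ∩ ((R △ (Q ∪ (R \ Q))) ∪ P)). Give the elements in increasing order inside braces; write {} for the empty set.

{5,7,8,10,11,14,16,18,19}

Q ∩ R = {6,11,13,14,18}
Q ∪ (Q ∩ R) = {5,6,7,8,10,11,13,14,16,18,19}
R \ Q = {4,15}
Q ∪ (R \ Q) = {4,5,6,7,8,10,11,13,14,15,16,18,19}
R △ (Q ∪ (R \ Q)) = {5,7,8,10,16,19}
(R △ (Q ∪ (R \ Q))) ∪ P = {4,5,6,7,8,10,12,13,15,16,17,19}
R ∩ ((R △ (Q ∪ (R \ Q))) ∪ P) = {4,6,13,15}
(Q ∪ (Q ∩ R)) \ (R ∩ ((R △ (Q ∪ (R \ Q))) ∪ P)) = {5,7,8,10,11,14,16,18,19}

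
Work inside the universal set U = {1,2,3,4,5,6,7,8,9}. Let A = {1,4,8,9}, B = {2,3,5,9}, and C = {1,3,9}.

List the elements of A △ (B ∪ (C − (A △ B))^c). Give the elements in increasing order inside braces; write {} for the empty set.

A △ B = {1,2,3,4,5,8}
C − (A △ B) = {9}
(C − (A △ B))^c = {1,2,3,4,5,6,7,8}
B ∪ (C − (A △ B))^c = {1,2,3,4,5,6,7,8,9}
A △ (B ∪ (C − (A △ B))^c) = {2,3,5,6,7}

{2,3,5,6,7}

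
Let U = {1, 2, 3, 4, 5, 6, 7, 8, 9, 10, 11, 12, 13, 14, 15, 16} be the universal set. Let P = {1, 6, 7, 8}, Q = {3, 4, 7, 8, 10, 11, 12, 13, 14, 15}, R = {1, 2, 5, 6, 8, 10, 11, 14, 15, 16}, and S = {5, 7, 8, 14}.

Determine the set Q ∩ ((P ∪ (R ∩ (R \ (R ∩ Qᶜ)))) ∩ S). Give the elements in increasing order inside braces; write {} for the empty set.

{7, 8, 14}

Qᶜ = {1, 2, 5, 6, 9, 16}
R ∩ Qᶜ = {1, 2, 5, 6, 16}
R \ (R ∩ Qᶜ) = {8, 10, 11, 14, 15}
R ∩ (R \ (R ∩ Qᶜ)) = {8, 10, 11, 14, 15}
P ∪ (R ∩ (R \ (R ∩ Qᶜ))) = {1, 6, 7, 8, 10, 11, 14, 15}
(P ∪ (R ∩ (R \ (R ∩ Qᶜ)))) ∩ S = {7, 8, 14}
Q ∩ ((P ∪ (R ∩ (R \ (R ∩ Qᶜ)))) ∩ S) = {7, 8, 14}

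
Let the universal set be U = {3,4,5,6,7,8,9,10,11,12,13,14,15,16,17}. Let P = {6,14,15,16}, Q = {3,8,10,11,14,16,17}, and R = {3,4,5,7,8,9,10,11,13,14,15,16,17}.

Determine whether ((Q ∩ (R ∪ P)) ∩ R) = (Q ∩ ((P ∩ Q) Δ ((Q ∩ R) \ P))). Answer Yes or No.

Yes

R ∪ P = {3,4,5,6,7,8,9,10,11,13,14,15,16,17}
Q ∩ (R ∪ P) = {3,8,10,11,14,16,17}
(Q ∩ (R ∪ P)) ∩ R = {3,8,10,11,14,16,17}
P ∩ Q = {14,16}
Q ∩ R = {3,8,10,11,14,16,17}
(Q ∩ R) \ P = {3,8,10,11,17}
(P ∩ Q) Δ ((Q ∩ R) \ P) = {3,8,10,11,14,16,17}
Q ∩ ((P ∩ Q) Δ ((Q ∩ R) \ P)) = {3,8,10,11,14,16,17}
Both equal {3,8,10,11,14,16,17}, so (Q ∩ (R ∪ P)) ∩ R = Q ∩ ((P ∩ Q) Δ ((Q ∩ R) \ P)).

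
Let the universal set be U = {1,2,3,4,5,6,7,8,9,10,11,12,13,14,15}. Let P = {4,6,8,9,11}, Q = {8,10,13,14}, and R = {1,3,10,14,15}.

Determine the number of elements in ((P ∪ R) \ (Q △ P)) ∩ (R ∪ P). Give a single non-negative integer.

P ∪ R = {1,3,4,6,8,9,10,11,14,15}
Q △ P = {4,6,9,10,11,13,14}
(P ∪ R) \ (Q △ P) = {1,3,8,15}
R ∪ P = {1,3,4,6,8,9,10,11,14,15}
((P ∪ R) \ (Q △ P)) ∩ (R ∪ P) = {1,3,8,15}
|((P ∪ R) \ (Q △ P)) ∩ (R ∪ P)| = 4

4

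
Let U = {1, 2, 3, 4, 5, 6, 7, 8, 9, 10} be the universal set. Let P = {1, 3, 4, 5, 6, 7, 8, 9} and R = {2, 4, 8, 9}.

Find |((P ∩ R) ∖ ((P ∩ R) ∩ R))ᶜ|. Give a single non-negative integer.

P ∩ R = {4, 8, 9}
(P ∩ R) ∩ R = {4, 8, 9}
(P ∩ R) ∖ ((P ∩ R) ∩ R) = {}
((P ∩ R) ∖ ((P ∩ R) ∩ R))ᶜ = {1, 2, 3, 4, 5, 6, 7, 8, 9, 10}
|((P ∩ R) ∖ ((P ∩ R) ∩ R))ᶜ| = 10

10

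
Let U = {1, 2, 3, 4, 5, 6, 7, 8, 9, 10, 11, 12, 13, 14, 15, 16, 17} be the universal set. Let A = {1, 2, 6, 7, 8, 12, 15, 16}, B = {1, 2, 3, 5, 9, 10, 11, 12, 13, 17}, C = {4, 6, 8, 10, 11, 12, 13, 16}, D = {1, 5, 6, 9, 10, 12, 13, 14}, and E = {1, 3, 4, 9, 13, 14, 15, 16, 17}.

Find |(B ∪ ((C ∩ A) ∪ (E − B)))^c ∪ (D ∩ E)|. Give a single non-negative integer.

C ∩ A = {6, 8, 12, 16}
E − B = {4, 14, 15, 16}
(C ∩ A) ∪ (E − B) = {4, 6, 8, 12, 14, 15, 16}
B ∪ ((C ∩ A) ∪ (E − B)) = {1, 2, 3, 4, 5, 6, 8, 9, 10, 11, 12, 13, 14, 15, 16, 17}
(B ∪ ((C ∩ A) ∪ (E − B)))^c = {7}
D ∩ E = {1, 9, 13, 14}
(B ∪ ((C ∩ A) ∪ (E − B)))^c ∪ (D ∩ E) = {1, 7, 9, 13, 14}
|(B ∪ ((C ∩ A) ∪ (E − B)))^c ∪ (D ∩ E)| = 5

5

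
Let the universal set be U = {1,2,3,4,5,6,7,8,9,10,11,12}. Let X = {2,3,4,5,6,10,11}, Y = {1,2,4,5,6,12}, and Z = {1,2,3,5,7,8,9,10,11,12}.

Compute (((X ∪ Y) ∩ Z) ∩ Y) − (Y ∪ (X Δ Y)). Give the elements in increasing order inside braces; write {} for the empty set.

X ∪ Y = {1,2,3,4,5,6,10,11,12}
(X ∪ Y) ∩ Z = {1,2,3,5,10,11,12}
((X ∪ Y) ∩ Z) ∩ Y = {1,2,5,12}
X Δ Y = {1,3,10,11,12}
Y ∪ (X Δ Y) = {1,2,3,4,5,6,10,11,12}
(((X ∪ Y) ∩ Z) ∩ Y) − (Y ∪ (X Δ Y)) = {}

{}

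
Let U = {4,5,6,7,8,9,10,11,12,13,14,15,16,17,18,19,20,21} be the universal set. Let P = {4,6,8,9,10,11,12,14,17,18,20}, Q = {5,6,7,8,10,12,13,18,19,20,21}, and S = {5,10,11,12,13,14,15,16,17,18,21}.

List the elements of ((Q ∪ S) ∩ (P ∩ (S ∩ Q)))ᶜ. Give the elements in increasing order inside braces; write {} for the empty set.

{4,5,6,7,8,9,11,13,14,15,16,17,19,20,21}

Q ∪ S = {5,6,7,8,10,11,12,13,14,15,16,17,18,19,20,21}
S ∩ Q = {5,10,12,13,18,21}
P ∩ (S ∩ Q) = {10,12,18}
(Q ∪ S) ∩ (P ∩ (S ∩ Q)) = {10,12,18}
((Q ∪ S) ∩ (P ∩ (S ∩ Q)))ᶜ = {4,5,6,7,8,9,11,13,14,15,16,17,19,20,21}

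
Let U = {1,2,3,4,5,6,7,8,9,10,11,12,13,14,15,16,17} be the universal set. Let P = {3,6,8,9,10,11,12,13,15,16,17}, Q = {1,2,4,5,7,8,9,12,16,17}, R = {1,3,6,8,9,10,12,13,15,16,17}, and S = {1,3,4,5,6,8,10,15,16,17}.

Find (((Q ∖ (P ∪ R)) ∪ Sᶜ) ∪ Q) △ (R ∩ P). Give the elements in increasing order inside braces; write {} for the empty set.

P ∪ R = {1,3,6,8,9,10,11,12,13,15,16,17}
Q ∖ (P ∪ R) = {2,4,5,7}
Sᶜ = {2,7,9,11,12,13,14}
(Q ∖ (P ∪ R)) ∪ Sᶜ = {2,4,5,7,9,11,12,13,14}
((Q ∖ (P ∪ R)) ∪ Sᶜ) ∪ Q = {1,2,4,5,7,8,9,11,12,13,14,16,17}
R ∩ P = {3,6,8,9,10,12,13,15,16,17}
(((Q ∖ (P ∪ R)) ∪ Sᶜ) ∪ Q) △ (R ∩ P) = {1,2,3,4,5,6,7,10,11,14,15}

{1,2,3,4,5,6,7,10,11,14,15}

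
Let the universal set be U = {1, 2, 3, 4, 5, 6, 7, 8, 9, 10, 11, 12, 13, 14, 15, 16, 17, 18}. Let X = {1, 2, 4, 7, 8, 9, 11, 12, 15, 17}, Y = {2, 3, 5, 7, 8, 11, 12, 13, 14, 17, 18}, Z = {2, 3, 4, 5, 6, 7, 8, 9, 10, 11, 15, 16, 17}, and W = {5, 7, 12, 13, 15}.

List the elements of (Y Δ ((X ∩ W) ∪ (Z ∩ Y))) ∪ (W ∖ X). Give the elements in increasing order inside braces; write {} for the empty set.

X ∩ W = {7, 12, 15}
Z ∩ Y = {2, 3, 5, 7, 8, 11, 17}
(X ∩ W) ∪ (Z ∩ Y) = {2, 3, 5, 7, 8, 11, 12, 15, 17}
Y Δ ((X ∩ W) ∪ (Z ∩ Y)) = {13, 14, 15, 18}
W ∖ X = {5, 13}
(Y Δ ((X ∩ W) ∪ (Z ∩ Y))) ∪ (W ∖ X) = {5, 13, 14, 15, 18}

{5, 13, 14, 15, 18}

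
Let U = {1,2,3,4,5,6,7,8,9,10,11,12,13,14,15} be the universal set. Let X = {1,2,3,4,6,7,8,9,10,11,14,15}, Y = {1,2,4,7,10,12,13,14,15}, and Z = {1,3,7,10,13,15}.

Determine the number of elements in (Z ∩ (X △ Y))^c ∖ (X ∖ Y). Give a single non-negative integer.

9

X △ Y = {3,6,8,9,11,12,13}
Z ∩ (X △ Y) = {3,13}
(Z ∩ (X △ Y))^c = {1,2,4,5,6,7,8,9,10,11,12,14,15}
X ∖ Y = {3,6,8,9,11}
(Z ∩ (X △ Y))^c ∖ (X ∖ Y) = {1,2,4,5,7,10,12,14,15}
|(Z ∩ (X △ Y))^c ∖ (X ∖ Y)| = 9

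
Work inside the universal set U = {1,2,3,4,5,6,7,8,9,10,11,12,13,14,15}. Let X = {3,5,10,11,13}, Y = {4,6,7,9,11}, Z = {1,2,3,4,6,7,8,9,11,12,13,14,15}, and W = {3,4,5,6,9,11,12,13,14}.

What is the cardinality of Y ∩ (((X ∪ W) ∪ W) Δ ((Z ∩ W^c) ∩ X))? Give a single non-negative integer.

4

X ∪ W = {3,4,5,6,9,10,11,12,13,14}
(X ∪ W) ∪ W = {3,4,5,6,9,10,11,12,13,14}
W^c = {1,2,7,8,10,15}
Z ∩ W^c = {1,2,7,8,15}
(Z ∩ W^c) ∩ X = {}
((X ∪ W) ∪ W) Δ ((Z ∩ W^c) ∩ X) = {3,4,5,6,9,10,11,12,13,14}
Y ∩ (((X ∪ W) ∪ W) Δ ((Z ∩ W^c) ∩ X)) = {4,6,9,11}
|Y ∩ (((X ∪ W) ∪ W) Δ ((Z ∩ W^c) ∩ X))| = 4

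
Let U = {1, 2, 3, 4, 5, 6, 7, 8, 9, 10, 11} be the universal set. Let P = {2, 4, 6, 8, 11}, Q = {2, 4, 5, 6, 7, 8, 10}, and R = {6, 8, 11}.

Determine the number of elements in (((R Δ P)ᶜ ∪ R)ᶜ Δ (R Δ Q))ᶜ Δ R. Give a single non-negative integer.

R Δ P = {2, 4}
(R Δ P)ᶜ = {1, 3, 5, 6, 7, 8, 9, 10, 11}
(R Δ P)ᶜ ∪ R = {1, 3, 5, 6, 7, 8, 9, 10, 11}
((R Δ P)ᶜ ∪ R)ᶜ = {2, 4}
R Δ Q = {2, 4, 5, 7, 10, 11}
((R Δ P)ᶜ ∪ R)ᶜ Δ (R Δ Q) = {5, 7, 10, 11}
(((R Δ P)ᶜ ∪ R)ᶜ Δ (R Δ Q))ᶜ = {1, 2, 3, 4, 6, 8, 9}
(((R Δ P)ᶜ ∪ R)ᶜ Δ (R Δ Q))ᶜ Δ R = {1, 2, 3, 4, 9, 11}
|(((R Δ P)ᶜ ∪ R)ᶜ Δ (R Δ Q))ᶜ Δ R| = 6

6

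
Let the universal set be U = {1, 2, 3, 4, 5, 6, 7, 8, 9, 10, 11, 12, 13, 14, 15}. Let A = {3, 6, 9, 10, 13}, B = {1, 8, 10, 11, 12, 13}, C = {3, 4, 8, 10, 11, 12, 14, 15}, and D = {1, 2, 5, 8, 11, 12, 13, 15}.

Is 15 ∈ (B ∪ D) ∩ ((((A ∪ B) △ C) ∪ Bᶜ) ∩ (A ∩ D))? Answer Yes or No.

15 ∉ B and 15 ∈ D, so 15 ∈ B ∪ D
15 ∉ A and 15 ∉ B, so 15 ∉ A ∪ B
15 ∉ (A ∪ B) and 15 ∈ C, so 15 ∈ (A ∪ B) △ C
15 ∉ B, so 15 ∈ Bᶜ
15 ∈ ((A ∪ B) △ C) and 15 ∈ Bᶜ, so 15 ∈ ((A ∪ B) △ C) ∪ Bᶜ
15 ∉ A and 15 ∈ D, so 15 ∉ A ∩ D
15 ∈ (((A ∪ B) △ C) ∪ Bᶜ) and 15 ∉ (A ∩ D), so 15 ∉ (((A ∪ B) △ C) ∪ Bᶜ) ∩ (A ∩ D)
15 ∈ (B ∪ D) and 15 ∉ ((((A ∪ B) △ C) ∪ Bᶜ) ∩ (A ∩ D)), so 15 ∉ (B ∪ D) ∩ ((((A ∪ B) △ C) ∪ Bᶜ) ∩ (A ∩ D))

No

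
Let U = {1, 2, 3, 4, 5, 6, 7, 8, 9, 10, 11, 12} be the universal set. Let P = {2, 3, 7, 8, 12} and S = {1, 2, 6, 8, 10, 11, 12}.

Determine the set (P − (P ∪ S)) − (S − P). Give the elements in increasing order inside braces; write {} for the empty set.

P ∪ S = {1, 2, 3, 6, 7, 8, 10, 11, 12}
P − (P ∪ S) = {}
S − P = {1, 6, 10, 11}
(P − (P ∪ S)) − (S − P) = {}

{}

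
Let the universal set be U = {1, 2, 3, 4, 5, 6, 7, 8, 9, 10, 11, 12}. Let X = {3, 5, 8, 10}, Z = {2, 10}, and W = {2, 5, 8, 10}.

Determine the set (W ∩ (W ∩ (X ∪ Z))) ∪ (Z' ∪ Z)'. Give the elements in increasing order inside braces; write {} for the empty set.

X ∪ Z = {2, 3, 5, 8, 10}
W ∩ (X ∪ Z) = {2, 5, 8, 10}
W ∩ (W ∩ (X ∪ Z)) = {2, 5, 8, 10}
Z' = {1, 3, 4, 5, 6, 7, 8, 9, 11, 12}
Z' ∪ Z = {1, 2, 3, 4, 5, 6, 7, 8, 9, 10, 11, 12}
(Z' ∪ Z)' = {}
(W ∩ (W ∩ (X ∪ Z))) ∪ (Z' ∪ Z)' = {2, 5, 8, 10}

{2, 5, 8, 10}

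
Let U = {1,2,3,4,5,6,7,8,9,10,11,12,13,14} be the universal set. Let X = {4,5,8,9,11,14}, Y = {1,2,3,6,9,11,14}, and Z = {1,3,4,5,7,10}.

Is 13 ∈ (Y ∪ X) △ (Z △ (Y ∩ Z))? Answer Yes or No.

No

13 ∉ Y and 13 ∉ X, so 13 ∉ Y ∪ X
13 ∉ Y and 13 ∉ Z, so 13 ∉ Y ∩ Z
13 ∉ Z and 13 ∉ (Y ∩ Z), so 13 ∉ Z △ (Y ∩ Z)
13 ∉ (Y ∪ X) and 13 ∉ (Z △ (Y ∩ Z)), so 13 ∉ (Y ∪ X) △ (Z △ (Y ∩ Z))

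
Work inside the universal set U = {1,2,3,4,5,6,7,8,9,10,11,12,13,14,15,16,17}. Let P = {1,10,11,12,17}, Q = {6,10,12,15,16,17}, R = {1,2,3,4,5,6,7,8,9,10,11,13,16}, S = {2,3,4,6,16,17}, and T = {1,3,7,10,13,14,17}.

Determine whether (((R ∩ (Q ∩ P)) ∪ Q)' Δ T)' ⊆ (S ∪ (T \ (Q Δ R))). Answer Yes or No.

No

Q ∩ P = {10,12,17}
R ∩ (Q ∩ P) = {10}
(R ∩ (Q ∩ P)) ∪ Q = {6,10,12,15,16,17}
((R ∩ (Q ∩ P)) ∪ Q)' = {1,2,3,4,5,7,8,9,11,13,14}
((R ∩ (Q ∩ P)) ∪ Q)' Δ T = {2,4,5,8,9,10,11,17}
(((R ∩ (Q ∩ P)) ∪ Q)' Δ T)' = {1,3,6,7,12,13,14,15,16}
Q Δ R = {1,2,3,4,5,7,8,9,11,12,13,15,17}
T \ (Q Δ R) = {10,14}
S ∪ (T \ (Q Δ R)) = {2,3,4,6,10,14,16,17}
1 ∈ (((R ∩ (Q ∩ P)) ∪ Q)' Δ T)' but 1 ∉ S ∪ (T \ (Q Δ R)), so the inclusion fails.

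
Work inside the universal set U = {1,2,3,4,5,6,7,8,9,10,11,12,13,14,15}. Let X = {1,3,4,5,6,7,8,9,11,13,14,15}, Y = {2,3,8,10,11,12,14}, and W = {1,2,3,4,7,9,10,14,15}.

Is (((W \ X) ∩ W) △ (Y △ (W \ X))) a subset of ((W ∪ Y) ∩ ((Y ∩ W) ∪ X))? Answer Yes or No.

W \ X = {2,10}
(W \ X) ∩ W = {2,10}
Y △ (W \ X) = {3,8,11,12,14}
((W \ X) ∩ W) △ (Y △ (W \ X)) = {2,3,8,10,11,12,14}
W ∪ Y = {1,2,3,4,7,8,9,10,11,12,14,15}
Y ∩ W = {2,3,10,14}
(Y ∩ W) ∪ X = {1,2,3,4,5,6,7,8,9,10,11,13,14,15}
(W ∪ Y) ∩ ((Y ∩ W) ∪ X) = {1,2,3,4,7,8,9,10,11,14,15}
12 ∈ ((W \ X) ∩ W) △ (Y △ (W \ X)) but 12 ∉ (W ∪ Y) ∩ ((Y ∩ W) ∪ X), so the inclusion fails.

No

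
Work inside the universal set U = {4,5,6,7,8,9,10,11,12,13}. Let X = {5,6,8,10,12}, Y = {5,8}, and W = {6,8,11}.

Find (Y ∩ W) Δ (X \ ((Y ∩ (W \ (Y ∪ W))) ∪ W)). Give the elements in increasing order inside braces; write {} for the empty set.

{5,8,10,12}

Y ∩ W = {8}
Y ∪ W = {5,6,8,11}
W \ (Y ∪ W) = {}
Y ∩ (W \ (Y ∪ W)) = {}
(Y ∩ (W \ (Y ∪ W))) ∪ W = {6,8,11}
X \ ((Y ∩ (W \ (Y ∪ W))) ∪ W) = {5,10,12}
(Y ∩ W) Δ (X \ ((Y ∩ (W \ (Y ∪ W))) ∪ W)) = {5,8,10,12}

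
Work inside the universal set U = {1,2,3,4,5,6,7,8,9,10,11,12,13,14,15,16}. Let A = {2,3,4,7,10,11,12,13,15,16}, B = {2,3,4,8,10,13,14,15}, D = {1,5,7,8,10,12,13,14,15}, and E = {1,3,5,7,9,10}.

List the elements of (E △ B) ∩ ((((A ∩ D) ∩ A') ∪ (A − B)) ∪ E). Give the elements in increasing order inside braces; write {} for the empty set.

E △ B = {1,2,4,5,7,8,9,13,14,15}
A ∩ D = {7,10,12,13,15}
A' = {1,5,6,8,9,14}
(A ∩ D) ∩ A' = {}
A − B = {7,11,12,16}
((A ∩ D) ∩ A') ∪ (A − B) = {7,11,12,16}
(((A ∩ D) ∩ A') ∪ (A − B)) ∪ E = {1,3,5,7,9,10,11,12,16}
(E △ B) ∩ ((((A ∩ D) ∩ A') ∪ (A − B)) ∪ E) = {1,5,7,9}

{1,5,7,9}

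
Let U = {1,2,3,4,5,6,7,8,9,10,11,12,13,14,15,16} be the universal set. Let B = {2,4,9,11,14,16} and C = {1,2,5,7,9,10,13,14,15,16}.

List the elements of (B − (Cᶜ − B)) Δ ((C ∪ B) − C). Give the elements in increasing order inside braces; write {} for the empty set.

Cᶜ = {3,4,6,8,11,12}
Cᶜ − B = {3,6,8,12}
B − (Cᶜ − B) = {2,4,9,11,14,16}
C ∪ B = {1,2,4,5,7,9,10,11,13,14,15,16}
(C ∪ B) − C = {4,11}
(B − (Cᶜ − B)) Δ ((C ∪ B) − C) = {2,9,14,16}

{2,9,14,16}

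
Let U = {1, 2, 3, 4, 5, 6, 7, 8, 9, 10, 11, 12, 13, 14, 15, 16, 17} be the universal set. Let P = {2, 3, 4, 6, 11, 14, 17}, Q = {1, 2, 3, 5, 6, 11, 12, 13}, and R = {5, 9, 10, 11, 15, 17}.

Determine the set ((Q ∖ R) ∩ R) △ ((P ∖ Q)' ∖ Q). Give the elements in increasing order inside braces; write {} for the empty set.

{7, 8, 9, 10, 15, 16}

Q ∖ R = {1, 2, 3, 6, 12, 13}
(Q ∖ R) ∩ R = {}
P ∖ Q = {4, 14, 17}
(P ∖ Q)' = {1, 2, 3, 5, 6, 7, 8, 9, 10, 11, 12, 13, 15, 16}
(P ∖ Q)' ∖ Q = {7, 8, 9, 10, 15, 16}
((Q ∖ R) ∩ R) △ ((P ∖ Q)' ∖ Q) = {7, 8, 9, 10, 15, 16}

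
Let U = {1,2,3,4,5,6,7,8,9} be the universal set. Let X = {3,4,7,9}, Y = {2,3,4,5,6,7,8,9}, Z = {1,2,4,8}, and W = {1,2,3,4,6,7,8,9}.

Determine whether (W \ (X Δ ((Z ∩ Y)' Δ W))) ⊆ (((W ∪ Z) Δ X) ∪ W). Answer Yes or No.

Yes

Z ∩ Y = {2,4,8}
(Z ∩ Y)' = {1,3,5,6,7,9}
(Z ∩ Y)' Δ W = {2,4,5,8}
X Δ ((Z ∩ Y)' Δ W) = {2,3,5,7,8,9}
W \ (X Δ ((Z ∩ Y)' Δ W)) = {1,4,6}
W ∪ Z = {1,2,3,4,6,7,8,9}
(W ∪ Z) Δ X = {1,2,6,8}
((W ∪ Z) Δ X) ∪ W = {1,2,3,4,6,7,8,9}
Every element of {1,4,6} is in {1,2,3,4,6,7,8,9}, so W \ (X Δ ((Z ∩ Y)' Δ W)) ⊆ ((W ∪ Z) Δ X) ∪ W.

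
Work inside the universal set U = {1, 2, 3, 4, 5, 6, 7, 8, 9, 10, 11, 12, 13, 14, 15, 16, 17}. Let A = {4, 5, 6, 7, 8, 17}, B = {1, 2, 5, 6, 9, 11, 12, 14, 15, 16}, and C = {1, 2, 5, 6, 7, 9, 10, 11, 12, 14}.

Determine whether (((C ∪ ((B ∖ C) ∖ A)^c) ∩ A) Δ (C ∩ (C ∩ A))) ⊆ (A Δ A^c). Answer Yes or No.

B ∖ C = {15, 16}
(B ∖ C) ∖ A = {15, 16}
((B ∖ C) ∖ A)^c = {1, 2, 3, 4, 5, 6, 7, 8, 9, 10, 11, 12, 13, 14, 17}
C ∪ ((B ∖ C) ∖ A)^c = {1, 2, 3, 4, 5, 6, 7, 8, 9, 10, 11, 12, 13, 14, 17}
(C ∪ ((B ∖ C) ∖ A)^c) ∩ A = {4, 5, 6, 7, 8, 17}
C ∩ A = {5, 6, 7}
C ∩ (C ∩ A) = {5, 6, 7}
((C ∪ ((B ∖ C) ∖ A)^c) ∩ A) Δ (C ∩ (C ∩ A)) = {4, 8, 17}
A^c = {1, 2, 3, 9, 10, 11, 12, 13, 14, 15, 16}
A Δ A^c = {1, 2, 3, 4, 5, 6, 7, 8, 9, 10, 11, 12, 13, 14, 15, 16, 17}
Every element of {4, 8, 17} is in {1, 2, 3, 4, 5, 6, 7, 8, 9, 10, 11, 12, 13, 14, 15, 16, 17}, so ((C ∪ ((B ∖ C) ∖ A)^c) ∩ A) Δ (C ∩ (C ∩ A)) ⊆ A Δ A^c.

Yes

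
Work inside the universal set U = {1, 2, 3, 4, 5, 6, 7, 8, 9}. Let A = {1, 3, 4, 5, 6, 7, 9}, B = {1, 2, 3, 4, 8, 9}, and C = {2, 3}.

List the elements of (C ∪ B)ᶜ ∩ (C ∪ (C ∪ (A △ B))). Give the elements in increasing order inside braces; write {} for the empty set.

{5, 6, 7}

C ∪ B = {1, 2, 3, 4, 8, 9}
(C ∪ B)ᶜ = {5, 6, 7}
A △ B = {2, 5, 6, 7, 8}
C ∪ (A △ B) = {2, 3, 5, 6, 7, 8}
C ∪ (C ∪ (A △ B)) = {2, 3, 5, 6, 7, 8}
(C ∪ B)ᶜ ∩ (C ∪ (C ∪ (A △ B))) = {5, 6, 7}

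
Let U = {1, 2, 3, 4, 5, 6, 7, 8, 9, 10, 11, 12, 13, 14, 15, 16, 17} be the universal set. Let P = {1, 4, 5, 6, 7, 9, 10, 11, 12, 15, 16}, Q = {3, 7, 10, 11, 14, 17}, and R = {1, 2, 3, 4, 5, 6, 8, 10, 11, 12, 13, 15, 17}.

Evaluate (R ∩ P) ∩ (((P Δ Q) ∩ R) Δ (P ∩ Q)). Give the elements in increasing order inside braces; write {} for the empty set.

R ∩ P = {1, 4, 5, 6, 10, 11, 12, 15}
P Δ Q = {1, 3, 4, 5, 6, 9, 12, 14, 15, 16, 17}
(P Δ Q) ∩ R = {1, 3, 4, 5, 6, 12, 15, 17}
P ∩ Q = {7, 10, 11}
((P Δ Q) ∩ R) Δ (P ∩ Q) = {1, 3, 4, 5, 6, 7, 10, 11, 12, 15, 17}
(R ∩ P) ∩ (((P Δ Q) ∩ R) Δ (P ∩ Q)) = {1, 4, 5, 6, 10, 11, 12, 15}

{1, 4, 5, 6, 10, 11, 12, 15}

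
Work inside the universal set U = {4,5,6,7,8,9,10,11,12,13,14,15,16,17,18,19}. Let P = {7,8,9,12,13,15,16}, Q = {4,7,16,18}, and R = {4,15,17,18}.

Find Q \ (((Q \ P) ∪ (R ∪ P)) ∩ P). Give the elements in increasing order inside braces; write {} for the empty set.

{4,18}

Q \ P = {4,18}
R ∪ P = {4,7,8,9,12,13,15,16,17,18}
(Q \ P) ∪ (R ∪ P) = {4,7,8,9,12,13,15,16,17,18}
((Q \ P) ∪ (R ∪ P)) ∩ P = {7,8,9,12,13,15,16}
Q \ (((Q \ P) ∪ (R ∪ P)) ∩ P) = {4,18}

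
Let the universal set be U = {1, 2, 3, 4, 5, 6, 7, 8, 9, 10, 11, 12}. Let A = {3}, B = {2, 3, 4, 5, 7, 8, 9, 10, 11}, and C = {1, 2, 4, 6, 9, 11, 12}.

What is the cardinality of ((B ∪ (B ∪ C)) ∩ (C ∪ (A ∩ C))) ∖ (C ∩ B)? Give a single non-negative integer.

B ∪ C = {1, 2, 3, 4, 5, 6, 7, 8, 9, 10, 11, 12}
B ∪ (B ∪ C) = {1, 2, 3, 4, 5, 6, 7, 8, 9, 10, 11, 12}
A ∩ C = {}
C ∪ (A ∩ C) = {1, 2, 4, 6, 9, 11, 12}
(B ∪ (B ∪ C)) ∩ (C ∪ (A ∩ C)) = {1, 2, 4, 6, 9, 11, 12}
C ∩ B = {2, 4, 9, 11}
((B ∪ (B ∪ C)) ∩ (C ∪ (A ∩ C))) ∖ (C ∩ B) = {1, 6, 12}
|((B ∪ (B ∪ C)) ∩ (C ∪ (A ∩ C))) ∖ (C ∩ B)| = 3

3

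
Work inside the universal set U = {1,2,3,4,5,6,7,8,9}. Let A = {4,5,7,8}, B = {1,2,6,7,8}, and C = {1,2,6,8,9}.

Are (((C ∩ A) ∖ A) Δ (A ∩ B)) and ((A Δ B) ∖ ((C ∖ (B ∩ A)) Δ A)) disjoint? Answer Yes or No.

C ∩ A = {8}
(C ∩ A) ∖ A = {}
A ∩ B = {7,8}
((C ∩ A) ∖ A) Δ (A ∩ B) = {7,8}
A Δ B = {1,2,4,5,6}
B ∩ A = {7,8}
C ∖ (B ∩ A) = {1,2,6,9}
(C ∖ (B ∩ A)) Δ A = {1,2,4,5,6,7,8,9}
(A Δ B) ∖ ((C ∖ (B ∩ A)) Δ A) = {}
{7,8} and {} share no elements.

Yes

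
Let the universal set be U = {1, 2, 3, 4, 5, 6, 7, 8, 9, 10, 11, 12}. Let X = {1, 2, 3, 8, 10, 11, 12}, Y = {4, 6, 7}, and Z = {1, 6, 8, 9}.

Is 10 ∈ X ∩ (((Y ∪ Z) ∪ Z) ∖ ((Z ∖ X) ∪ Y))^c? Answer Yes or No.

10 ∉ Y and 10 ∉ Z, so 10 ∉ Y ∪ Z
10 ∉ (Y ∪ Z) and 10 ∉ Z, so 10 ∉ (Y ∪ Z) ∪ Z
10 ∉ Z and 10 ∈ X, so 10 ∉ Z ∖ X
10 ∉ (Z ∖ X) and 10 ∉ Y, so 10 ∉ (Z ∖ X) ∪ Y
10 ∉ ((Y ∪ Z) ∪ Z) and 10 ∉ ((Z ∖ X) ∪ Y), so 10 ∉ ((Y ∪ Z) ∪ Z) ∖ ((Z ∖ X) ∪ Y)
10 ∈ (((Y ∪ Z) ∪ Z) ∖ ((Z ∖ X) ∪ Y))^c since 10 ∉ (((Y ∪ Z) ∪ Z) ∖ ((Z ∖ X) ∪ Y))
10 ∈ X and 10 ∈ (((Y ∪ Z) ∪ Z) ∖ ((Z ∖ X) ∪ Y))^c, so 10 ∈ X ∩ (((Y ∪ Z) ∪ Z) ∖ ((Z ∖ X) ∪ Y))^c

Yes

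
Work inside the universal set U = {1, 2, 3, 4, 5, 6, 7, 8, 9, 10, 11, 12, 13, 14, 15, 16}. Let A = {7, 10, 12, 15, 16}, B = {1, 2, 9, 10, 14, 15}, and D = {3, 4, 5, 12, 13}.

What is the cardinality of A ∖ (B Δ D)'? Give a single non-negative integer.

B Δ D = {1, 2, 3, 4, 5, 9, 10, 12, 13, 14, 15}
(B Δ D)' = {6, 7, 8, 11, 16}
A ∖ (B Δ D)' = {10, 12, 15}
|A ∖ (B Δ D)'| = 3

3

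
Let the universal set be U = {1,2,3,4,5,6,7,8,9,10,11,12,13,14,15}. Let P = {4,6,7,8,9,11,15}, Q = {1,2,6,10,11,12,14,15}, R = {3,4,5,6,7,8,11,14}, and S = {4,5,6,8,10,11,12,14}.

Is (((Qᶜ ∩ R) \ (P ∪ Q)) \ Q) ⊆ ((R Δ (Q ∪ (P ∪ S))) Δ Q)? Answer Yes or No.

Qᶜ = {3,4,5,7,8,9,13}
Qᶜ ∩ R = {3,4,5,7,8}
P ∪ Q = {1,2,4,6,7,8,9,10,11,12,14,15}
(Qᶜ ∩ R) \ (P ∪ Q) = {3,5}
((Qᶜ ∩ R) \ (P ∪ Q)) \ Q = {3,5}
P ∪ S = {4,5,6,7,8,9,10,11,12,14,15}
Q ∪ (P ∪ S) = {1,2,4,5,6,7,8,9,10,11,12,14,15}
R Δ (Q ∪ (P ∪ S)) = {1,2,3,9,10,12,15}
(R Δ (Q ∪ (P ∪ S))) Δ Q = {3,6,9,11,14}
5 ∈ ((Qᶜ ∩ R) \ (P ∪ Q)) \ Q but 5 ∉ (R Δ (Q ∪ (P ∪ S))) Δ Q, so the inclusion fails.

No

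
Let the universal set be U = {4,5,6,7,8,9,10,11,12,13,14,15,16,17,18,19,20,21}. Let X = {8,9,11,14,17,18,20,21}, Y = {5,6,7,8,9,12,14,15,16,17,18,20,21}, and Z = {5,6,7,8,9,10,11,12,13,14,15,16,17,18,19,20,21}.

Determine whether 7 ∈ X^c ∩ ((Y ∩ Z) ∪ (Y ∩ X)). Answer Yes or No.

7 ∉ X, so 7 ∈ X^c
7 ∈ Y and 7 ∈ Z, so 7 ∈ Y ∩ Z
7 ∈ Y and 7 ∉ X, so 7 ∉ Y ∩ X
7 ∈ (Y ∩ Z) and 7 ∉ (Y ∩ X), so 7 ∈ (Y ∩ Z) ∪ (Y ∩ X)
7 ∈ X^c and 7 ∈ ((Y ∩ Z) ∪ (Y ∩ X)), so 7 ∈ X^c ∩ ((Y ∩ Z) ∪ (Y ∩ X))

Yes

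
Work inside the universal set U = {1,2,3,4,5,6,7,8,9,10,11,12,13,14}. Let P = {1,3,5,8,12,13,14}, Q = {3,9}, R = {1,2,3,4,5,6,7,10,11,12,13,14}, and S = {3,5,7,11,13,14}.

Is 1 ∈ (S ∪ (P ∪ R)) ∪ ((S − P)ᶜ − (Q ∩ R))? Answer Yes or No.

1 ∈ P and 1 ∈ R, so 1 ∈ P ∪ R
1 ∉ S and 1 ∈ (P ∪ R), so 1 ∈ S ∪ (P ∪ R)
1 ∉ S and 1 ∈ P, so 1 ∉ S − P
1 ∈ (S − P)ᶜ since 1 ∉ (S − P)
1 ∉ Q and 1 ∈ R, so 1 ∉ Q ∩ R
1 ∈ (S − P)ᶜ and 1 ∉ (Q ∩ R), so 1 ∈ (S − P)ᶜ − (Q ∩ R)
1 ∈ (S ∪ (P ∪ R)) and 1 ∈ ((S − P)ᶜ − (Q ∩ R)), so 1 ∈ (S ∪ (P ∪ R)) ∪ ((S − P)ᶜ − (Q ∩ R))

Yes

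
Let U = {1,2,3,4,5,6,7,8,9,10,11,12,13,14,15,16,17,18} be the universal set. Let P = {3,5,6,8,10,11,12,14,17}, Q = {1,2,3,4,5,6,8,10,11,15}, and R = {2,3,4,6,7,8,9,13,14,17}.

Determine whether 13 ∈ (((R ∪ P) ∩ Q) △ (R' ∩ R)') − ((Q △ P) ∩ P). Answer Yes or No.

Yes

13 ∈ R and 13 ∉ P, so 13 ∈ R ∪ P
13 ∈ (R ∪ P) and 13 ∉ Q, so 13 ∉ (R ∪ P) ∩ Q
13 ∈ R, so 13 ∉ R'
13 ∉ R' and 13 ∈ R, so 13 ∉ R' ∩ R
13 ∈ (R' ∩ R)' since 13 ∉ (R' ∩ R)
13 ∉ ((R ∪ P) ∩ Q) and 13 ∈ (R' ∩ R)', so 13 ∈ ((R ∪ P) ∩ Q) △ (R' ∩ R)'
13 ∉ Q and 13 ∉ P, so 13 ∉ Q △ P
13 ∉ (Q △ P) and 13 ∉ P, so 13 ∉ (Q △ P) ∩ P
13 ∈ (((R ∪ P) ∩ Q) △ (R' ∩ R)') and 13 ∉ ((Q △ P) ∩ P), so 13 ∈ (((R ∪ P) ∩ Q) △ (R' ∩ R)') − ((Q △ P) ∩ P)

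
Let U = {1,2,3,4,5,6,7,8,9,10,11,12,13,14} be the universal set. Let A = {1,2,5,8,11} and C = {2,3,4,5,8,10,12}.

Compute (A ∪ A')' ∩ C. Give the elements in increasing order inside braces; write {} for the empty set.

A' = {3,4,6,7,9,10,12,13,14}
A ∪ A' = {1,2,3,4,5,6,7,8,9,10,11,12,13,14}
(A ∪ A')' = {}
(A ∪ A')' ∩ C = {}

{}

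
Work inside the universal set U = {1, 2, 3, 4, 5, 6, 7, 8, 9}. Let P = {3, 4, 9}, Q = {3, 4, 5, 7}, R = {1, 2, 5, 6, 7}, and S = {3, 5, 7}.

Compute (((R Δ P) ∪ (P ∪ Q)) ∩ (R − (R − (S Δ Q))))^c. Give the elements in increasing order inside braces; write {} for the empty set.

R Δ P = {1, 2, 3, 4, 5, 6, 7, 9}
P ∪ Q = {3, 4, 5, 7, 9}
(R Δ P) ∪ (P ∪ Q) = {1, 2, 3, 4, 5, 6, 7, 9}
S Δ Q = {4}
R − (S Δ Q) = {1, 2, 5, 6, 7}
R − (R − (S Δ Q)) = {}
((R Δ P) ∪ (P ∪ Q)) ∩ (R − (R − (S Δ Q))) = {}
(((R Δ P) ∪ (P ∪ Q)) ∩ (R − (R − (S Δ Q))))^c = {1, 2, 3, 4, 5, 6, 7, 8, 9}

{1, 2, 3, 4, 5, 6, 7, 8, 9}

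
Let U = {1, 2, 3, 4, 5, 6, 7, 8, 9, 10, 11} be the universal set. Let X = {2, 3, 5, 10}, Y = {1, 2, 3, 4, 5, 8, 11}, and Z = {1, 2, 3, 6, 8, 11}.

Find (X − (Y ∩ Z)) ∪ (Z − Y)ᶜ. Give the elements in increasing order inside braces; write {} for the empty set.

{1, 2, 3, 4, 5, 7, 8, 9, 10, 11}

Y ∩ Z = {1, 2, 3, 8, 11}
X − (Y ∩ Z) = {5, 10}
Z − Y = {6}
(Z − Y)ᶜ = {1, 2, 3, 4, 5, 7, 8, 9, 10, 11}
(X − (Y ∩ Z)) ∪ (Z − Y)ᶜ = {1, 2, 3, 4, 5, 7, 8, 9, 10, 11}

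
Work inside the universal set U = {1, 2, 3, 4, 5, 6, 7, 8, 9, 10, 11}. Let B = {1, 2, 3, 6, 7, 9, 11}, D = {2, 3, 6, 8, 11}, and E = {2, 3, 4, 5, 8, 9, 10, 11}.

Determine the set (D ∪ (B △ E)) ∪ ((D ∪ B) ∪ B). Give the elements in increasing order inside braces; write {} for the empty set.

{1, 2, 3, 4, 5, 6, 7, 8, 9, 10, 11}

B △ E = {1, 4, 5, 6, 7, 8, 10}
D ∪ (B △ E) = {1, 2, 3, 4, 5, 6, 7, 8, 10, 11}
D ∪ B = {1, 2, 3, 6, 7, 8, 9, 11}
(D ∪ B) ∪ B = {1, 2, 3, 6, 7, 8, 9, 11}
(D ∪ (B △ E)) ∪ ((D ∪ B) ∪ B) = {1, 2, 3, 4, 5, 6, 7, 8, 9, 10, 11}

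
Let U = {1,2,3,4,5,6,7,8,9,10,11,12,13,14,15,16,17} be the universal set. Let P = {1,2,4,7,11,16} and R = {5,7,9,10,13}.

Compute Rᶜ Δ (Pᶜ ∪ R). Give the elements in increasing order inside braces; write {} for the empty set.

{1,2,4,5,7,9,10,11,13,16}

Rᶜ = {1,2,3,4,6,8,11,12,14,15,16,17}
Pᶜ = {3,5,6,8,9,10,12,13,14,15,17}
Pᶜ ∪ R = {3,5,6,7,8,9,10,12,13,14,15,17}
Rᶜ Δ (Pᶜ ∪ R) = {1,2,4,5,7,9,10,11,13,16}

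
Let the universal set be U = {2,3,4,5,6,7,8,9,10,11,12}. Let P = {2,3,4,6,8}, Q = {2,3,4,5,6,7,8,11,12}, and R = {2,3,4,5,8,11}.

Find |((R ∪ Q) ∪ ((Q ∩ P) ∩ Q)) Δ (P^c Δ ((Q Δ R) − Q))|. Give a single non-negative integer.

7

R ∪ Q = {2,3,4,5,6,7,8,11,12}
Q ∩ P = {2,3,4,6,8}
(Q ∩ P) ∩ Q = {2,3,4,6,8}
(R ∪ Q) ∪ ((Q ∩ P) ∩ Q) = {2,3,4,5,6,7,8,11,12}
P^c = {5,7,9,10,11,12}
Q Δ R = {6,7,12}
(Q Δ R) − Q = {}
P^c Δ ((Q Δ R) − Q) = {5,7,9,10,11,12}
((R ∪ Q) ∪ ((Q ∩ P) ∩ Q)) Δ (P^c Δ ((Q Δ R) − Q)) = {2,3,4,6,8,9,10}
|((R ∪ Q) ∪ ((Q ∩ P) ∩ Q)) Δ (P^c Δ ((Q Δ R) − Q))| = 7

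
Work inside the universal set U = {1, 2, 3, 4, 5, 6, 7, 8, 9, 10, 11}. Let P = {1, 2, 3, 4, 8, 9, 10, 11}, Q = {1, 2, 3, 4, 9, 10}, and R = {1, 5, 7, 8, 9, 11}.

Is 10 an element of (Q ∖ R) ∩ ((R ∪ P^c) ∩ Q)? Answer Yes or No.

10 ∈ Q and 10 ∉ R, so 10 ∈ Q ∖ R
10 ∈ P, so 10 ∉ P^c
10 ∉ R and 10 ∉ P^c, so 10 ∉ R ∪ P^c
10 ∉ (R ∪ P^c) and 10 ∈ Q, so 10 ∉ (R ∪ P^c) ∩ Q
10 ∈ (Q ∖ R) and 10 ∉ ((R ∪ P^c) ∩ Q), so 10 ∉ (Q ∖ R) ∩ ((R ∪ P^c) ∩ Q)

No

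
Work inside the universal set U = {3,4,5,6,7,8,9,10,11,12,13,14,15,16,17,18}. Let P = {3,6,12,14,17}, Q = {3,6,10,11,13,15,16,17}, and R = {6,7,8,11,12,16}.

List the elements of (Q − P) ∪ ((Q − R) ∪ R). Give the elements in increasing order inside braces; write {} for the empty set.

{3,6,7,8,10,11,12,13,15,16,17}

Q − P = {10,11,13,15,16}
Q − R = {3,10,13,15,17}
(Q − R) ∪ R = {3,6,7,8,10,11,12,13,15,16,17}
(Q − P) ∪ ((Q − R) ∪ R) = {3,6,7,8,10,11,12,13,15,16,17}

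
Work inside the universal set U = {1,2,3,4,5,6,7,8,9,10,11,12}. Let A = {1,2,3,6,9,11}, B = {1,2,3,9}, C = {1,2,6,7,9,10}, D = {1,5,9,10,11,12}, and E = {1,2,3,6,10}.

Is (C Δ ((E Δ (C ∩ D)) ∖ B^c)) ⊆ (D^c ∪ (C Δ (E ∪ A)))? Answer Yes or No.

No

C ∩ D = {1,9,10}
E Δ (C ∩ D) = {2,3,6,9}
B^c = {4,5,6,7,8,10,11,12}
(E Δ (C ∩ D)) ∖ B^c = {2,3,9}
C Δ ((E Δ (C ∩ D)) ∖ B^c) = {1,3,6,7,10}
D^c = {2,3,4,6,7,8}
E ∪ A = {1,2,3,6,9,10,11}
C Δ (E ∪ A) = {3,7,11}
D^c ∪ (C Δ (E ∪ A)) = {2,3,4,6,7,8,11}
1 ∈ C Δ ((E Δ (C ∩ D)) ∖ B^c) but 1 ∉ D^c ∪ (C Δ (E ∪ A)), so the inclusion fails.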